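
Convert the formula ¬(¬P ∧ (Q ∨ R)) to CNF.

¬(¬P ∧ (Q ∨ R))
= ¬¬P ∨ ¬(Q ∨ R)   [De Morgan]
= P ∨ ¬(Q ∨ R)   [double negation]
= P ∨ (¬Q ∧ ¬R)   [De Morgan]
= (P ∨ ¬Q) ∧ (P ∨ ¬R)   [distribute ∨ over ∧]

(P ∨ ¬Q) ∧ (P ∨ ¬R)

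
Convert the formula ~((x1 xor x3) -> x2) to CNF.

~((x1 xor x3) -> x2)
≡ ~(~(x1 xor x3) | x2)   (eliminate ->)
≡ ~(~((x1 | x3) & ~(x1 & x3)) | x2)   (expand xor)
≡ ~~((x1 | x3) & ~(x1 & x3)) & ~x2   (De Morgan)
≡ (x1 | x3) & ~(x1 & x3) & ~x2   (double negation)
≡ (x1 | x3) & (~x1 | ~x3) & ~x2   (De Morgan)

(x1 | x3) & (~x1 | ~x3) & ~x2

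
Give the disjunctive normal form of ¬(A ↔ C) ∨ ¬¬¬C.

¬(A ↔ C) ∨ ¬¬¬C
⇔ ¬((A → C) ∧ (C → A)) ∨ ¬¬¬C   (eliminate ↔)
⇔ ¬((¬A ∨ C) ∧ (C → A)) ∨ ¬¬¬C   (eliminate →)
⇔ ¬((¬A ∨ C) ∧ (¬C ∨ A)) ∨ ¬¬¬C   (eliminate →)
⇔ ¬(¬A ∨ C) ∨ ¬(¬C ∨ A) ∨ ¬¬¬C   (De Morgan)
⇔ (¬¬A ∧ ¬C) ∨ ¬(¬C ∨ A) ∨ ¬¬¬C   (De Morgan)
⇔ (A ∧ ¬C) ∨ ¬(¬C ∨ A) ∨ ¬¬¬C   (double negation)
⇔ (A ∧ ¬C) ∨ (¬¬C ∧ ¬A) ∨ ¬¬¬C   (De Morgan)
⇔ (A ∧ ¬C) ∨ (C ∧ ¬A) ∨ ¬¬¬C   (double negation)
⇔ (A ∧ ¬C) ∨ (C ∧ ¬A) ∨ ¬C   (double negation)
⇔ (C ∧ ¬A) ∨ ¬C   (simplify)

(C ∧ ¬A) ∨ ¬C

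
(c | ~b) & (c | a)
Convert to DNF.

c | (~b & a)

(c | ~b) & (c | a)
= (c & c) | (c & a) | (~b & c) | (~b & a)   [distribute & over |]
= c | (~b & a)   [simplify]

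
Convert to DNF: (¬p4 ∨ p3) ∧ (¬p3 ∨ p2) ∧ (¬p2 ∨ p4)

(¬p4 ∨ p3) ∧ (¬p3 ∨ p2) ∧ (¬p2 ∨ p4)
⇔ (¬p4 ∧ ¬p3 ∧ ¬p2) ∨ (¬p4 ∧ ¬p3 ∧ p4) ∨ (¬p4 ∧ p2 ∧ ¬p2) ∨ (¬p4 ∧ p2 ∧ p4) ∨ (p3 ∧ ¬p3 ∧ ¬p2) ∨ (p3 ∧ ¬p3 ∧ p4) ∨ (p3 ∧ p2 ∧ ¬p2) ∨ (p3 ∧ p2 ∧ p4)   (distribute ∧ over ∨)
⇔ (¬p4 ∧ ¬p3 ∧ ¬p2) ∨ (p3 ∧ p2 ∧ p4)   (simplify)

(¬p4 ∧ ¬p3 ∧ ¬p2) ∨ (p3 ∧ p2 ∧ p4)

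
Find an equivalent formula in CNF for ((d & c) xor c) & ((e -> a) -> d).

((d & c) xor c) & ((e -> a) -> d)
≡ ((d & c) | c) & ~(d & c & c) & ((e -> a) -> d)   [expand xor]
≡ ((d & c) | c) & ~(d & c & c) & (~(e -> a) | d)   [eliminate ->]
≡ ((d & c) | c) & ~(d & c & c) & (~(~e | a) | d)   [eliminate ->]
≡ ((d & c) | c) & (~d | ~c | ~c) & (~(~e | a) | d)   [De Morgan]
≡ ((d & c) | c) & (~d | ~c | ~c) & ((~~e & ~a) | d)   [De Morgan]
≡ ((d & c) | c) & (~d | ~c | ~c) & ((e & ~a) | d)   [double negation]
≡ (d | c) & (c | c) & (~d | ~c | ~c) & (e | d) & (~a | d)   [distribute | over &]
≡ c & (~d | ~c) & (e | d) & (~a | d)   [simplify]

c & (~d | ~c) & (e | d) & (~a | d)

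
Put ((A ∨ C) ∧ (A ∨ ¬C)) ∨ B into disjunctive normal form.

A ∨ B

((A ∨ C) ∧ (A ∨ ¬C)) ∨ B
≡ (A ∧ A) ∨ (A ∧ ¬C) ∨ (C ∧ A) ∨ (C ∧ ¬C) ∨ B   (distribute ∧ over ∨)
≡ A ∨ B   (simplify)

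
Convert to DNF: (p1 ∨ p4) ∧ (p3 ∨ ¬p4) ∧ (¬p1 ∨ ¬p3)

(p1 ∨ p4) ∧ (p3 ∨ ¬p4) ∧ (¬p1 ∨ ¬p3)
≡ (p1 ∧ p3 ∧ ¬p1) ∨ (p1 ∧ p3 ∧ ¬p3) ∨ (p1 ∧ ¬p4 ∧ ¬p1) ∨ (p1 ∧ ¬p4 ∧ ¬p3) ∨ (p4 ∧ p3 ∧ ¬p1) ∨ (p4 ∧ p3 ∧ ¬p3) ∨ (p4 ∧ ¬p4 ∧ ¬p1) ∨ (p4 ∧ ¬p4 ∧ ¬p3)   [distribute ∧ over ∨]
≡ (p1 ∧ ¬p4 ∧ ¬p3) ∨ (p4 ∧ p3 ∧ ¬p1)   [simplify]

(p1 ∧ ¬p4 ∧ ¬p3) ∨ (p4 ∧ p3 ∧ ¬p1)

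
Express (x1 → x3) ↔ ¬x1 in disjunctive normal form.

(x1 ∧ ¬x3) ∨ ¬x1

(x1 → x3) ↔ ¬x1
⇔ ((x1 → x3) → ¬x1) ∧ (¬x1 → (x1 → x3))   — eliminate ↔
⇔ (¬(x1 → x3) ∨ ¬x1) ∧ (¬x1 → (x1 → x3))   — eliminate →
⇔ (¬(¬x1 ∨ x3) ∨ ¬x1) ∧ (¬x1 → (x1 → x3))   — eliminate →
⇔ (¬(¬x1 ∨ x3) ∨ ¬x1) ∧ (¬¬x1 ∨ (x1 → x3))   — eliminate →
⇔ (¬(¬x1 ∨ x3) ∨ ¬x1) ∧ (¬¬x1 ∨ ¬x1 ∨ x3)   — eliminate →
⇔ ((¬¬x1 ∧ ¬x3) ∨ ¬x1) ∧ (¬¬x1 ∨ ¬x1 ∨ x3)   — De Morgan
⇔ ((x1 ∧ ¬x3) ∨ ¬x1) ∧ (¬¬x1 ∨ ¬x1 ∨ x3)   — double negation
⇔ ((x1 ∧ ¬x3) ∨ ¬x1) ∧ (x1 ∨ ¬x1 ∨ x3)   — double negation
⇔ (x1 ∧ ¬x3 ∧ x1) ∨ (x1 ∧ ¬x3 ∧ ¬x1) ∨ (x1 ∧ ¬x3 ∧ x3) ∨ (¬x1 ∧ x1) ∨ (¬x1 ∧ ¬x1) ∨ (¬x1 ∧ x3)   — distribute ∧ over ∨
⇔ (x1 ∧ ¬x3) ∨ ¬x1   — simplify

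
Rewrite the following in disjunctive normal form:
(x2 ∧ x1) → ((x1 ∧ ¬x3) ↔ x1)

¬x2 ∨ ¬x1 ∨ (x1 ∧ ¬x3)

(x2 ∧ x1) → ((x1 ∧ ¬x3) ↔ x1)
≡ ¬(x2 ∧ x1) ∨ ((x1 ∧ ¬x3) ↔ x1)   [eliminate →]
≡ ¬(x2 ∧ x1) ∨ (((x1 ∧ ¬x3) → x1) ∧ (x1 → (x1 ∧ ¬x3)))   [eliminate ↔]
≡ ¬(x2 ∧ x1) ∨ ((¬(x1 ∧ ¬x3) ∨ x1) ∧ (x1 → (x1 ∧ ¬x3)))   [eliminate →]
≡ ¬(x2 ∧ x1) ∨ ((¬(x1 ∧ ¬x3) ∨ x1) ∧ (¬x1 ∨ (x1 ∧ ¬x3)))   [eliminate →]
≡ ¬x2 ∨ ¬x1 ∨ ((¬(x1 ∧ ¬x3) ∨ x1) ∧ (¬x1 ∨ (x1 ∧ ¬x3)))   [De Morgan]
≡ ¬x2 ∨ ¬x1 ∨ ((¬x1 ∨ ¬¬x3 ∨ x1) ∧ (¬x1 ∨ (x1 ∧ ¬x3)))   [De Morgan]
≡ ¬x2 ∨ ¬x1 ∨ ((¬x1 ∨ x3 ∨ x1) ∧ (¬x1 ∨ (x1 ∧ ¬x3)))   [double negation]
≡ ¬x2 ∨ ¬x1 ∨ (¬x1 ∧ ¬x1) ∨ (¬x1 ∧ x1 ∧ ¬x3) ∨ (x3 ∧ ¬x1) ∨ (x3 ∧ x1 ∧ ¬x3) ∨ (x1 ∧ ¬x1) ∨ (x1 ∧ x1 ∧ ¬x3)   [distribute ∧ over ∨]
≡ ¬x2 ∨ ¬x1 ∨ (x1 ∧ ¬x3)   [simplify]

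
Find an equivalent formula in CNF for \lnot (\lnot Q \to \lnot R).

\lnot (\lnot Q \to \lnot R)
≡ \lnot (\lnot \lnot Q \lor \lnot R)   [eliminate \to]
≡ \lnot \lnot \lnot Q \land \lnot \lnot R   [De Morgan]
≡ \lnot Q \land \lnot \lnot R   [double negation]
≡ \lnot Q \land R   [double negation]

\lnot Q \land R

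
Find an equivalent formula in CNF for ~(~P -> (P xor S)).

~(~P -> (P xor S))
≡ ~(~~P | (P xor S))   [eliminate ->]
≡ ~(~~P | ((P | S) & ~(P & S)))   [expand xor]
≡ ~~~P & ~((P | S) & ~(P & S))   [De Morgan]
≡ ~P & ~((P | S) & ~(P & S))   [double negation]
≡ ~P & (~(P | S) | ~~(P & S))   [De Morgan]
≡ ~P & ((~P & ~S) | ~~(P & S))   [De Morgan]
≡ ~P & ((~P & ~S) | (P & S))   [double negation]
≡ ~P & (~P | P) & (~P | S) & (~S | P) & (~S | S)   [distribute | over &]
≡ ~P & (~S | P)   [simplify]

~P & (~S | P)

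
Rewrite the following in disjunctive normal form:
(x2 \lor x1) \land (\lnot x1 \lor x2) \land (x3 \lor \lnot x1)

(x2 \lor x1) \land (\lnot x1 \lor x2) \land (x3 \lor \lnot x1)
≡ (x2 \land \lnot x1 \land x3) \lor (x2 \land \lnot x1 \land \lnot x1) \lor (x2 \land x2 \land x3) \lor (x2 \land x2 \land \lnot x1) \lor (x1 \land \lnot x1 \land x3) \lor (x1 \land \lnot x1 \land \lnot x1) \lor (x1 \land x2 \land x3) \lor (x1 \land x2 \land \lnot x1)   (distribute \land over \lor)
≡ (x2 \land \lnot x1) \lor (x2 \land x3)   (simplify)

(x2 \land \lnot x1) \lor (x2 \land x3)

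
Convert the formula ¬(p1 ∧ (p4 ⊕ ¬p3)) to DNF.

¬p1 ∨ (¬p4 ∧ p3) ∨ (¬p3 ∧ p4)

¬(p1 ∧ (p4 ⊕ ¬p3))
≡ ¬(p1 ∧ ((p4 ∧ ¬¬p3) ∨ (¬p4 ∧ ¬p3)))   [expand ⊕]
≡ ¬p1 ∨ ¬((p4 ∧ ¬¬p3) ∨ (¬p4 ∧ ¬p3))   [De Morgan]
≡ ¬p1 ∨ (¬(p4 ∧ ¬¬p3) ∧ ¬(¬p4 ∧ ¬p3))   [De Morgan]
≡ ¬p1 ∨ ((¬p4 ∨ ¬¬¬p3) ∧ ¬(¬p4 ∧ ¬p3))   [De Morgan]
≡ ¬p1 ∨ ((¬p4 ∨ ¬p3) ∧ ¬(¬p4 ∧ ¬p3))   [double negation]
≡ ¬p1 ∨ ((¬p4 ∨ ¬p3) ∧ (¬¬p4 ∨ ¬¬p3))   [De Morgan]
≡ ¬p1 ∨ ((¬p4 ∨ ¬p3) ∧ (p4 ∨ ¬¬p3))   [double negation]
≡ ¬p1 ∨ ((¬p4 ∨ ¬p3) ∧ (p4 ∨ p3))   [double negation]
≡ ¬p1 ∨ (¬p4 ∧ p4) ∨ (¬p4 ∧ p3) ∨ (¬p3 ∧ p4) ∨ (¬p3 ∧ p3)   [distribute ∧ over ∨]
≡ ¬p1 ∨ (¬p4 ∧ p3) ∨ (¬p3 ∧ p4)   [simplify]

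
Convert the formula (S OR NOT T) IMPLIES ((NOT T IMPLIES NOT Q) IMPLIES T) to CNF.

T OR Q

(S OR NOT T) IMPLIES ((NOT T IMPLIES NOT Q) IMPLIES T)
= NOT (S OR NOT T) OR ((NOT T IMPLIES NOT Q) IMPLIES T)   [eliminate IMPLIES]
= NOT (S OR NOT T) OR NOT (NOT T IMPLIES NOT Q) OR T   [eliminate IMPLIES]
= NOT (S OR NOT T) OR NOT (NOT NOT T OR NOT Q) OR T   [eliminate IMPLIES]
= (NOT S AND NOT NOT T) OR NOT (NOT NOT T OR NOT Q) OR T   [De Morgan]
= (NOT S AND T) OR NOT (NOT NOT T OR NOT Q) OR T   [double negation]
= (NOT S AND T) OR (NOT NOT NOT T AND NOT NOT Q) OR T   [De Morgan]
= (NOT S AND T) OR (NOT T AND NOT NOT Q) OR T   [double negation]
= (NOT S AND T) OR (NOT T AND Q) OR T   [double negation]
= (NOT S OR NOT T OR T) AND (NOT S OR Q OR T) AND (T OR NOT T OR T) AND (T OR Q OR T)   [distribute OR over AND]
= T OR Q   [simplify]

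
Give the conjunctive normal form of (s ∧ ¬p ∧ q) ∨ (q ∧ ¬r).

(s ∨ ¬r) ∧ (¬p ∨ ¬r) ∧ q

(s ∧ ¬p ∧ q) ∨ (q ∧ ¬r)
≡ (s ∨ q) ∧ (s ∨ ¬r) ∧ (¬p ∨ q) ∧ (¬p ∨ ¬r) ∧ (q ∨ q) ∧ (q ∨ ¬r)   — distribute ∨ over ∧
≡ (s ∨ ¬r) ∧ (¬p ∨ ¬r) ∧ q   — simplify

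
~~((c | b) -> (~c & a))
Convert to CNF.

~~((c | b) -> (~c & a))
≡ ~~(~(c | b) | (~c & a))   [eliminate ->]
≡ ~(c | b) | (~c & a)   [double negation]
≡ (~c & ~b) | (~c & a)   [De Morgan]
≡ (~c | ~c) & (~c | a) & (~b | ~c) & (~b | a)   [distribute | over &]
≡ ~c & (~b | a)   [simplify]

~c & (~b | a)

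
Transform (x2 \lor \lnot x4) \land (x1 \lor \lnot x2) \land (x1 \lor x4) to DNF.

(x2 \land x1) \lor (\lnot x4 \land x1)

(x2 \lor \lnot x4) \land (x1 \lor \lnot x2) \land (x1 \lor x4)
= (x2 \land x1 \land x1) \lor (x2 \land x1 \land x4) \lor (x2 \land \lnot x2 \land x1) \lor (x2 \land \lnot x2 \land x4) \lor (\lnot x4 \land x1 \land x1) \lor (\lnot x4 \land x1 \land x4) \lor (\lnot x4 \land \lnot x2 \land x1) \lor (\lnot x4 \land \lnot x2 \land x4)   — distribute \land over \lor
= (x2 \land x1) \lor (\lnot x4 \land x1)   — simplify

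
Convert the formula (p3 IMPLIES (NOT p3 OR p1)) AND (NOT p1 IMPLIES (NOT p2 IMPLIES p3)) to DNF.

(NOT p3 AND p2) OR p1

(p3 IMPLIES (NOT p3 OR p1)) AND (NOT p1 IMPLIES (NOT p2 IMPLIES p3))
≡ (NOT p3 OR NOT p3 OR p1) AND (NOT p1 IMPLIES (NOT p2 IMPLIES p3))   [eliminate IMPLIES]
≡ (NOT p3 OR NOT p3 OR p1) AND (NOT NOT p1 OR (NOT p2 IMPLIES p3))   [eliminate IMPLIES]
≡ (NOT p3 OR NOT p3 OR p1) AND (NOT NOT p1 OR NOT NOT p2 OR p3)   [eliminate IMPLIES]
≡ (NOT p3 OR NOT p3 OR p1) AND (p1 OR NOT NOT p2 OR p3)   [double negation]
≡ (NOT p3 OR NOT p3 OR p1) AND (p1 OR p2 OR p3)   [double negation]
≡ (NOT p3 AND p1) OR (NOT p3 AND p2) OR (NOT p3 AND p3) OR (NOT p3 AND p1) OR (NOT p3 AND p2) OR (NOT p3 AND p3) OR (p1 AND p1) OR (p1 AND p2) OR (p1 AND p3)   [distribute AND over OR]
≡ (NOT p3 AND p2) OR p1   [simplify]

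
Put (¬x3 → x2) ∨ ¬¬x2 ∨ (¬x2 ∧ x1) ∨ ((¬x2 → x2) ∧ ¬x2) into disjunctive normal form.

(¬x3 → x2) ∨ ¬¬x2 ∨ (¬x2 ∧ x1) ∨ ((¬x2 → x2) ∧ ¬x2)
≡ ¬¬x3 ∨ x2 ∨ ¬¬x2 ∨ (¬x2 ∧ x1) ∨ ((¬x2 → x2) ∧ ¬x2)   — eliminate →
≡ ¬¬x3 ∨ x2 ∨ ¬¬x2 ∨ (¬x2 ∧ x1) ∨ ((¬¬x2 ∨ x2) ∧ ¬x2)   — eliminate →
≡ x3 ∨ x2 ∨ ¬¬x2 ∨ (¬x2 ∧ x1) ∨ ((¬¬x2 ∨ x2) ∧ ¬x2)   — double negation
≡ x3 ∨ x2 ∨ x2 ∨ (¬x2 ∧ x1) ∨ ((¬¬x2 ∨ x2) ∧ ¬x2)   — double negation
≡ x3 ∨ x2 ∨ x2 ∨ (¬x2 ∧ x1) ∨ ((x2 ∨ x2) ∧ ¬x2)   — double negation
≡ x3 ∨ x2 ∨ x2 ∨ (¬x2 ∧ x1) ∨ (x2 ∧ ¬x2) ∨ (x2 ∧ ¬x2)   — distribute ∧ over ∨
≡ x3 ∨ x2 ∨ (¬x2 ∧ x1)   — simplify

x3 ∨ x2 ∨ (¬x2 ∧ x1)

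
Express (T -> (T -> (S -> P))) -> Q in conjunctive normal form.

(T -> (T -> (S -> P))) -> Q
= ~(T -> (T -> (S -> P))) | Q   — eliminate ->
= ~(~T | (T -> (S -> P))) | Q   — eliminate ->
= ~(~T | ~T | (S -> P)) | Q   — eliminate ->
= ~(~T | ~T | ~S | P) | Q   — eliminate ->
= (~~T & ~~T & ~~S & ~P) | Q   — De Morgan
= (T & ~~T & ~~S & ~P) | Q   — double negation
= (T & T & ~~S & ~P) | Q   — double negation
= (T & T & S & ~P) | Q   — double negation
= (T | Q) & (T | Q) & (S | Q) & (~P | Q)   — distribute | over &
= (T | Q) & (S | Q) & (~P | Q)   — simplify

(T | Q) & (S | Q) & (~P | Q)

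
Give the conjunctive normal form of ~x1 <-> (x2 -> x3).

~x1 <-> (x2 -> x3)
= (~x1 -> (x2 -> x3)) & ((x2 -> x3) -> ~x1)   (eliminate <->)
= (~~x1 | (x2 -> x3)) & ((x2 -> x3) -> ~x1)   (eliminate ->)
= (~~x1 | ~x2 | x3) & ((x2 -> x3) -> ~x1)   (eliminate ->)
= (~~x1 | ~x2 | x3) & (~(x2 -> x3) | ~x1)   (eliminate ->)
= (~~x1 | ~x2 | x3) & (~(~x2 | x3) | ~x1)   (eliminate ->)
= (x1 | ~x2 | x3) & (~(~x2 | x3) | ~x1)   (double negation)
= (x1 | ~x2 | x3) & ((~~x2 & ~x3) | ~x1)   (De Morgan)
= (x1 | ~x2 | x3) & ((x2 & ~x3) | ~x1)   (double negation)
= (x1 | ~x2 | x3) & (x2 | ~x1) & (~x3 | ~x1)   (distribute | over &)

(x1 | ~x2 | x3) & (x2 | ~x1) & (~x3 | ~x1)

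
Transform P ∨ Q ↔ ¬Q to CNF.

P ∨ Q ↔ ¬Q
⇔ (P ∨ Q → ¬Q) ∧ (¬Q → P ∨ Q)   [eliminate ↔]
⇔ (¬(P ∨ Q) ∨ ¬Q) ∧ (¬Q → P ∨ Q)   [eliminate →]
⇔ (¬(P ∨ Q) ∨ ¬Q) ∧ (¬¬Q ∨ P ∨ Q)   [eliminate →]
⇔ (¬P ∧ ¬Q ∨ ¬Q) ∧ (¬¬Q ∨ P ∨ Q)   [De Morgan]
⇔ (¬P ∧ ¬Q ∨ ¬Q) ∧ (Q ∨ P ∨ Q)   [double negation]
⇔ (¬P ∨ ¬Q) ∧ (¬Q ∨ ¬Q) ∧ (Q ∨ P ∨ Q)   [distribute ∨ over ∧]
⇔ ¬Q ∧ (Q ∨ P)   [simplify]

¬Q ∧ (Q ∨ P)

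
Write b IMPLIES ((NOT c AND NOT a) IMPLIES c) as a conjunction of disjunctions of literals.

b IMPLIES ((NOT c AND NOT a) IMPLIES c)
= NOT b OR ((NOT c AND NOT a) IMPLIES c)
= NOT b OR NOT (NOT c AND NOT a) OR c
= NOT b OR NOT NOT c OR NOT NOT a OR c
= NOT b OR c OR NOT NOT a OR c
= NOT b OR c OR a OR c
= NOT b OR c OR a

NOT b OR c OR a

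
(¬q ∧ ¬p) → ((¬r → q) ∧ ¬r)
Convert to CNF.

(q ∨ p ∨ r) ∧ (q ∨ p ∨ ¬r)

(¬q ∧ ¬p) → ((¬r → q) ∧ ¬r)
≡ ¬(¬q ∧ ¬p) ∨ ((¬r → q) ∧ ¬r)
≡ ¬(¬q ∧ ¬p) ∨ ((¬¬r ∨ q) ∧ ¬r)
≡ ¬¬q ∨ ¬¬p ∨ ((¬¬r ∨ q) ∧ ¬r)
≡ q ∨ ¬¬p ∨ ((¬¬r ∨ q) ∧ ¬r)
≡ q ∨ p ∨ ((¬¬r ∨ q) ∧ ¬r)
≡ q ∨ p ∨ ((r ∨ q) ∧ ¬r)
≡ (q ∨ p ∨ r ∨ q) ∧ (q ∨ p ∨ ¬r)
≡ (q ∨ p ∨ r) ∧ (q ∨ p ∨ ¬r)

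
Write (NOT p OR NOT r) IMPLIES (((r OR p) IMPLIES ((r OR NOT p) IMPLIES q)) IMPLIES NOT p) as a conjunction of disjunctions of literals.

r OR NOT p

(NOT p OR NOT r) IMPLIES (((r OR p) IMPLIES ((r OR NOT p) IMPLIES q)) IMPLIES NOT p)
≡ NOT (NOT p OR NOT r) OR (((r OR p) IMPLIES ((r OR NOT p) IMPLIES q)) IMPLIES NOT p)
≡ NOT (NOT p OR NOT r) OR NOT ((r OR p) IMPLIES ((r OR NOT p) IMPLIES q)) OR NOT p
≡ NOT (NOT p OR NOT r) OR NOT (NOT (r OR p) OR ((r OR NOT p) IMPLIES q)) OR NOT p
≡ NOT (NOT p OR NOT r) OR NOT (NOT (r OR p) OR NOT (r OR NOT p) OR q) OR NOT p
≡ (NOT NOT p AND NOT NOT r) OR NOT (NOT (r OR p) OR NOT (r OR NOT p) OR q) OR NOT p
≡ (p AND NOT NOT r) OR NOT (NOT (r OR p) OR NOT (r OR NOT p) OR q) OR NOT p
≡ (p AND r) OR NOT (NOT (r OR p) OR NOT (r OR NOT p) OR q) OR NOT p
≡ (p AND r) OR (NOT NOT (r OR p) AND NOT NOT (r OR NOT p) AND NOT q) OR NOT p
≡ (p AND r) OR ((r OR p) AND NOT NOT (r OR NOT p) AND NOT q) OR NOT p
≡ (p AND r) OR ((r OR p) AND (r OR NOT p) AND NOT q) OR NOT p
≡ (p OR r OR p OR NOT p) AND (p OR r OR NOT p OR NOT p) AND (p OR NOT q OR NOT p) AND (r OR r OR p OR NOT p) AND (r OR r OR NOT p OR NOT p) AND (r OR NOT q OR NOT p)
≡ r OR NOT p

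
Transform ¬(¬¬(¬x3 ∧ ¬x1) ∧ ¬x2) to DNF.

¬(¬¬(¬x3 ∧ ¬x1) ∧ ¬x2)
⇔ ¬¬¬(¬x3 ∧ ¬x1) ∨ ¬¬x2
⇔ ¬(¬x3 ∧ ¬x1) ∨ ¬¬x2
⇔ ¬¬x3 ∨ ¬¬x1 ∨ ¬¬x2
⇔ x3 ∨ ¬¬x1 ∨ ¬¬x2
⇔ x3 ∨ x1 ∨ ¬¬x2
⇔ x3 ∨ x1 ∨ x2

x3 ∨ x1 ∨ x2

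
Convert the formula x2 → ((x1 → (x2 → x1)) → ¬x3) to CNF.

(¬x2 ∨ x1 ∨ ¬x3) ∧ (¬x2 ∨ ¬x1 ∨ ¬x3)

x2 → ((x1 → (x2 → x1)) → ¬x3)
= ¬x2 ∨ ((x1 → (x2 → x1)) → ¬x3)   (eliminate →)
= ¬x2 ∨ ¬(x1 → (x2 → x1)) ∨ ¬x3   (eliminate →)
= ¬x2 ∨ ¬(¬x1 ∨ (x2 → x1)) ∨ ¬x3   (eliminate →)
= ¬x2 ∨ ¬(¬x1 ∨ ¬x2 ∨ x1) ∨ ¬x3   (eliminate →)
= ¬x2 ∨ (¬¬x1 ∧ ¬¬x2 ∧ ¬x1) ∨ ¬x3   (De Morgan)
= ¬x2 ∨ (x1 ∧ ¬¬x2 ∧ ¬x1) ∨ ¬x3   (double negation)
= ¬x2 ∨ (x1 ∧ x2 ∧ ¬x1) ∨ ¬x3   (double negation)
= (¬x2 ∨ x1 ∨ ¬x3) ∧ (¬x2 ∨ x2 ∨ ¬x3) ∧ (¬x2 ∨ ¬x1 ∨ ¬x3)   (distribute ∨ over ∧)
= (¬x2 ∨ x1 ∨ ¬x3) ∧ (¬x2 ∨ ¬x1 ∨ ¬x3)   (simplify)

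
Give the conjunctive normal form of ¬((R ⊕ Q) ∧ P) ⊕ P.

(R ∨ Q ∨ ¬P) ∧ (¬R ∨ ¬Q ∨ ¬P)

¬((R ⊕ Q) ∧ P) ⊕ P
≡ (¬((R ⊕ Q) ∧ P) ∨ P) ∧ ¬(¬((R ⊕ Q) ∧ P) ∧ P)
≡ (¬((R ∨ Q) ∧ ¬(R ∧ Q) ∧ P) ∨ P) ∧ ¬(¬((R ⊕ Q) ∧ P) ∧ P)
≡ (¬((R ∨ Q) ∧ ¬(R ∧ Q) ∧ P) ∨ P) ∧ ¬(¬((R ∨ Q) ∧ ¬(R ∧ Q) ∧ P) ∧ P)
≡ (¬(R ∨ Q) ∨ ¬¬(R ∧ Q) ∨ ¬P ∨ P) ∧ ¬(¬((R ∨ Q) ∧ ¬(R ∧ Q) ∧ P) ∧ P)
≡ ((¬R ∧ ¬Q) ∨ ¬¬(R ∧ Q) ∨ ¬P ∨ P) ∧ ¬(¬((R ∨ Q) ∧ ¬(R ∧ Q) ∧ P) ∧ P)
≡ ((¬R ∧ ¬Q) ∨ (R ∧ Q) ∨ ¬P ∨ P) ∧ ¬(¬((R ∨ Q) ∧ ¬(R ∧ Q) ∧ P) ∧ P)
≡ ((¬R ∧ ¬Q) ∨ (R ∧ Q) ∨ ¬P ∨ P) ∧ (¬¬((R ∨ Q) ∧ ¬(R ∧ Q) ∧ P) ∨ ¬P)
≡ ((¬R ∧ ¬Q) ∨ (R ∧ Q) ∨ ¬P ∨ P) ∧ (((R ∨ Q) ∧ ¬(R ∧ Q) ∧ P) ∨ ¬P)
≡ ((¬R ∧ ¬Q) ∨ (R ∧ Q) ∨ ¬P ∨ P) ∧ (((R ∨ Q) ∧ (¬R ∨ ¬Q) ∧ P) ∨ ¬P)
≡ (¬R ∨ R ∨ ¬P ∨ P) ∧ (¬R ∨ Q ∨ ¬P ∨ P) ∧ (¬Q ∨ R ∨ ¬P ∨ P) ∧ (¬Q ∨ Q ∨ ¬P ∨ P) ∧ (R ∨ Q ∨ ¬P) ∧ (¬R ∨ ¬Q ∨ ¬P) ∧ (P ∨ ¬P)
≡ (R ∨ Q ∨ ¬P) ∧ (¬R ∨ ¬Q ∨ ¬P)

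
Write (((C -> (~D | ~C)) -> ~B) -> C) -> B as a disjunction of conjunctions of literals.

(~B & ~C) | B

(((C -> (~D | ~C)) -> ~B) -> C) -> B
= ~(((C -> (~D | ~C)) -> ~B) -> C) | B   [eliminate ->]
= ~(~((C -> (~D | ~C)) -> ~B) | C) | B   [eliminate ->]
= ~(~(~(C -> (~D | ~C)) | ~B) | C) | B   [eliminate ->]
= ~(~(~(~C | ~D | ~C) | ~B) | C) | B   [eliminate ->]
= (~~(~(~C | ~D | ~C) | ~B) & ~C) | B   [De Morgan]
= ((~(~C | ~D | ~C) | ~B) & ~C) | B   [double negation]
= (((~~C & ~~D & ~~C) | ~B) & ~C) | B   [De Morgan]
= (((C & ~~D & ~~C) | ~B) & ~C) | B   [double negation]
= (((C & D & ~~C) | ~B) & ~C) | B   [double negation]
= (((C & D & C) | ~B) & ~C) | B   [double negation]
= (C & D & C & ~C) | (~B & ~C) | B   [distribute & over |]
= (~B & ~C) | B   [simplify]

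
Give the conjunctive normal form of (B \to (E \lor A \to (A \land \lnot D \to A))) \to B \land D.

(B \to (E \lor A \to (A \land \lnot D \to A))) \to B \land D
= \lnot (B \to (E \lor A \to (A \land \lnot D \to A))) \lor B \land D
= \lnot (\lnot B \lor (E \lor A \to (A \land \lnot D \to A))) \lor B \land D
= \lnot (\lnot B \lor \lnot (E \lor A) \lor (A \land \lnot D \to A)) \lor B \land D
= \lnot (\lnot B \lor \lnot (E \lor A) \lor \lnot (A \land \lnot D) \lor A) \lor B \land D
= \lnot \lnot B \land \lnot \lnot (E \lor A) \land \lnot \lnot (A \land \lnot D) \land \lnot A \lor B \land D
= B \land \lnot \lnot (E \lor A) \land \lnot \lnot (A \land \lnot D) \land \lnot A \lor B \land D
= B \land (E \lor A) \land \lnot \lnot (A \land \lnot D) \land \lnot A \lor B \land D
= B \land (E \lor A) \land A \land \lnot D \land \lnot A \lor B \land D
= (B \lor B) \land (B \lor D) \land (E \lor A \lor B) \land (E \lor A \lor D) \land (A \lor B) \land (A \lor D) \land (\lnot D \lor B) \land (\lnot D \lor D) \land (\lnot A \lor B) \land (\lnot A \lor D)
= B \land (A \lor D) \land (\lnot A \lor D)

B \land (A \lor D) \land (\lnot A \lor D)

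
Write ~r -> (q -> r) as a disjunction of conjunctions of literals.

~r -> (q -> r)
≡ ~~r | (q -> r)   (eliminate ->)
≡ ~~r | ~q | r   (eliminate ->)
≡ r | ~q | r   (double negation)
≡ r | ~q   (simplify)

r | ~q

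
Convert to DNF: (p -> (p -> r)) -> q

(p -> (p -> r)) -> q
≡ ~(p -> (p -> r)) | q   — eliminate ->
≡ ~(~p | (p -> r)) | q   — eliminate ->
≡ ~(~p | ~p | r) | q   — eliminate ->
≡ (~~p & ~~p & ~r) | q   — De Morgan
≡ (p & ~~p & ~r) | q   — double negation
≡ (p & p & ~r) | q   — double negation
≡ (p & ~r) | q   — simplify

(p & ~r) | q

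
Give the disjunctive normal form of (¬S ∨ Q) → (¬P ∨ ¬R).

(¬S ∨ Q) → (¬P ∨ ¬R)
≡ ¬(¬S ∨ Q) ∨ ¬P ∨ ¬R   — eliminate →
≡ (¬¬S ∧ ¬Q) ∨ ¬P ∨ ¬R   — De Morgan
≡ (S ∧ ¬Q) ∨ ¬P ∨ ¬R   — double negation

(S ∧ ¬Q) ∨ ¬P ∨ ¬R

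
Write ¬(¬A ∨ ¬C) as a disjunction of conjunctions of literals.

A ∧ C

¬(¬A ∨ ¬C)
≡ ¬¬A ∧ ¬¬C   — De Morgan
≡ A ∧ ¬¬C   — double negation
≡ A ∧ C   — double negation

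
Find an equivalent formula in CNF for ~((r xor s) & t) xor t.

(r | s | ~t) & (~r | ~s | ~t)

~((r xor s) & t) xor t
≡ (~((r xor s) & t) | t) & ~(~((r xor s) & t) & t)   [expand xor]
≡ (~((r | s) & ~(r & s) & t) | t) & ~(~((r xor s) & t) & t)   [expand xor]
≡ (~((r | s) & ~(r & s) & t) | t) & ~(~((r | s) & ~(r & s) & t) & t)   [expand xor]
≡ (~(r | s) | ~~(r & s) | ~t | t) & ~(~((r | s) & ~(r & s) & t) & t)   [De Morgan]
≡ ((~r & ~s) | ~~(r & s) | ~t | t) & ~(~((r | s) & ~(r & s) & t) & t)   [De Morgan]
≡ ((~r & ~s) | (r & s) | ~t | t) & ~(~((r | s) & ~(r & s) & t) & t)   [double negation]
≡ ((~r & ~s) | (r & s) | ~t | t) & (~~((r | s) & ~(r & s) & t) | ~t)   [De Morgan]
≡ ((~r & ~s) | (r & s) | ~t | t) & (((r | s) & ~(r & s) & t) | ~t)   [double negation]
≡ ((~r & ~s) | (r & s) | ~t | t) & (((r | s) & (~r | ~s) & t) | ~t)   [De Morgan]
≡ (~r | r | ~t | t) & (~r | s | ~t | t) & (~s | r | ~t | t) & (~s | s | ~t | t) & (r | s | ~t) & (~r | ~s | ~t) & (t | ~t)   [distribute | over &]
≡ (r | s | ~t) & (~r | ~s | ~t)   [simplify]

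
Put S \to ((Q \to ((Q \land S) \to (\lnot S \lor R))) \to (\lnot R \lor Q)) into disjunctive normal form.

\lnot S \lor \lnot R \lor Q

S \to ((Q \to ((Q \land S) \to (\lnot S \lor R))) \to (\lnot R \lor Q))
≡ \lnot S \lor ((Q \to ((Q \land S) \to (\lnot S \lor R))) \to (\lnot R \lor Q))   — eliminate \to
≡ \lnot S \lor \lnot (Q \to ((Q \land S) \to (\lnot S \lor R))) \lor \lnot R \lor Q   — eliminate \to
≡ \lnot S \lor \lnot (\lnot Q \lor ((Q \land S) \to (\lnot S \lor R))) \lor \lnot R \lor Q   — eliminate \to
≡ \lnot S \lor \lnot (\lnot Q \lor \lnot (Q \land S) \lor \lnot S \lor R) \lor \lnot R \lor Q   — eliminate \to
≡ \lnot S \lor (\lnot \lnot Q \land \lnot \lnot (Q \land S) \land \lnot \lnot S \land \lnot R) \lor \lnot R \lor Q   — De Morgan
≡ \lnot S \lor (Q \land \lnot \lnot (Q \land S) \land \lnot \lnot S \land \lnot R) \lor \lnot R \lor Q   — double negation
≡ \lnot S \lor (Q \land Q \land S \land \lnot \lnot S \land \lnot R) \lor \lnot R \lor Q   — double negation
≡ \lnot S \lor (Q \land Q \land S \land S \land \lnot R) \lor \lnot R \lor Q   — double negation
≡ \lnot S \lor \lnot R \lor Q   — simplify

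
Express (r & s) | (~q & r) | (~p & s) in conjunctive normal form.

(r & s) | (~q & r) | (~p & s)
⇔ (r | ~q | ~p) & (r | ~q | s) & (r | r | ~p) & (r | r | s) & (s | ~q | ~p) & (s | ~q | s) & (s | r | ~p) & (s | r | s)   (distribute | over &)
⇔ (r | ~p) & (r | s) & (s | ~q)   (simplify)

(r | ~p) & (r | s) & (s | ~q)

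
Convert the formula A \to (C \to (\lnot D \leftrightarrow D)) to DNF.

\lnot A \lor \lnot C

A \to (C \to (\lnot D \leftrightarrow D))
≡ \lnot A \lor (C \to (\lnot D \leftrightarrow D))   (eliminate \to)
≡ \lnot A \lor \lnot C \lor (\lnot D \leftrightarrow D)   (eliminate \to)
≡ \lnot A \lor \lnot C \lor (\lnot D \to D) \land (D \to \lnot D)   (eliminate \leftrightarrow)
≡ \lnot A \lor \lnot C \lor (\lnot \lnot D \lor D) \land (D \to \lnot D)   (eliminate \to)
≡ \lnot A \lor \lnot C \lor (\lnot \lnot D \lor D) \land (\lnot D \lor \lnot D)   (eliminate \to)
≡ \lnot A \lor \lnot C \lor (D \lor D) \land (\lnot D \lor \lnot D)   (double negation)
≡ \lnot A \lor \lnot C \lor D \land \lnot D \lor D \land \lnot D \lor D \land \lnot D \lor D \land \lnot D   (distribute \land over \lor)
≡ \lnot A \lor \lnot C   (simplify)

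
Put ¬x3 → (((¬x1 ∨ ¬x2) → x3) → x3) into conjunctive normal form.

x3 ∨ ¬x1 ∨ ¬x2

¬x3 → (((¬x1 ∨ ¬x2) → x3) → x3)
= ¬¬x3 ∨ (((¬x1 ∨ ¬x2) → x3) → x3)   [eliminate →]
= ¬¬x3 ∨ ¬((¬x1 ∨ ¬x2) → x3) ∨ x3   [eliminate →]
= ¬¬x3 ∨ ¬(¬(¬x1 ∨ ¬x2) ∨ x3) ∨ x3   [eliminate →]
= x3 ∨ ¬(¬(¬x1 ∨ ¬x2) ∨ x3) ∨ x3   [double negation]
= x3 ∨ (¬¬(¬x1 ∨ ¬x2) ∧ ¬x3) ∨ x3   [De Morgan]
= x3 ∨ ((¬x1 ∨ ¬x2) ∧ ¬x3) ∨ x3   [double negation]
= (x3 ∨ ¬x1 ∨ ¬x2 ∨ x3) ∧ (x3 ∨ ¬x3 ∨ x3)   [distribute ∨ over ∧]
= x3 ∨ ¬x1 ∨ ¬x2   [simplify]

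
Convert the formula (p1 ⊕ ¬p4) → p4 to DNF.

(p1 ⊕ ¬p4) → p4
≡ ¬(p1 ⊕ ¬p4) ∨ p4   [eliminate →]
≡ ¬((p1 ∧ ¬¬p4) ∨ (¬p1 ∧ ¬p4)) ∨ p4   [expand ⊕]
≡ (¬(p1 ∧ ¬¬p4) ∧ ¬(¬p1 ∧ ¬p4)) ∨ p4   [De Morgan]
≡ ((¬p1 ∨ ¬¬¬p4) ∧ ¬(¬p1 ∧ ¬p4)) ∨ p4   [De Morgan]
≡ ((¬p1 ∨ ¬p4) ∧ ¬(¬p1 ∧ ¬p4)) ∨ p4   [double negation]
≡ ((¬p1 ∨ ¬p4) ∧ (¬¬p1 ∨ ¬¬p4)) ∨ p4   [De Morgan]
≡ ((¬p1 ∨ ¬p4) ∧ (p1 ∨ ¬¬p4)) ∨ p4   [double negation]
≡ ((¬p1 ∨ ¬p4) ∧ (p1 ∨ p4)) ∨ p4   [double negation]
≡ (¬p1 ∧ p1) ∨ (¬p1 ∧ p4) ∨ (¬p4 ∧ p1) ∨ (¬p4 ∧ p4) ∨ p4   [distribute ∧ over ∨]
≡ (¬p4 ∧ p1) ∨ p4   [simplify]

(¬p4 ∧ p1) ∨ p4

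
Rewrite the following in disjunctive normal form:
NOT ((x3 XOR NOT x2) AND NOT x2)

NOT ((x3 XOR NOT x2) AND NOT x2)
≡ NOT (((x3 AND NOT NOT x2) OR (NOT x3 AND NOT x2)) AND NOT x2)   [expand XOR]
≡ NOT ((x3 AND NOT NOT x2) OR (NOT x3 AND NOT x2)) OR NOT NOT x2   [De Morgan]
≡ (NOT (x3 AND NOT NOT x2) AND NOT (NOT x3 AND NOT x2)) OR NOT NOT x2   [De Morgan]
≡ ((NOT x3 OR NOT NOT NOT x2) AND NOT (NOT x3 AND NOT x2)) OR NOT NOT x2   [De Morgan]
≡ ((NOT x3 OR NOT x2) AND NOT (NOT x3 AND NOT x2)) OR NOT NOT x2   [double negation]
≡ ((NOT x3 OR NOT x2) AND (NOT NOT x3 OR NOT NOT x2)) OR NOT NOT x2   [De Morgan]
≡ ((NOT x3 OR NOT x2) AND (x3 OR NOT NOT x2)) OR NOT NOT x2   [double negation]
≡ ((NOT x3 OR NOT x2) AND (x3 OR x2)) OR NOT NOT x2   [double negation]
≡ ((NOT x3 OR NOT x2) AND (x3 OR x2)) OR x2   [double negation]
≡ (NOT x3 AND x3) OR (NOT x3 AND x2) OR (NOT x2 AND x3) OR (NOT x2 AND x2) OR x2   [distribute AND over OR]
≡ (NOT x2 AND x3) OR x2   [simplify]

(NOT x2 AND x3) OR x2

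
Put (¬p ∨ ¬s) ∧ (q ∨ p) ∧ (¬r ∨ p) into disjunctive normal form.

(¬p ∨ ¬s) ∧ (q ∨ p) ∧ (¬r ∨ p)
≡ (¬p ∧ q ∧ ¬r) ∨ (¬p ∧ q ∧ p) ∨ (¬p ∧ p ∧ ¬r) ∨ (¬p ∧ p ∧ p) ∨ (¬s ∧ q ∧ ¬r) ∨ (¬s ∧ q ∧ p) ∨ (¬s ∧ p ∧ ¬r) ∨ (¬s ∧ p ∧ p)   [distribute ∧ over ∨]
≡ (¬p ∧ q ∧ ¬r) ∨ (¬s ∧ q ∧ ¬r) ∨ (¬s ∧ p)   [simplify]

(¬p ∧ q ∧ ¬r) ∨ (¬s ∧ q ∧ ¬r) ∨ (¬s ∧ p)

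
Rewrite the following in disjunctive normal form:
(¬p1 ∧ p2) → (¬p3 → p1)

(¬p1 ∧ p2) → (¬p3 → p1)
≡ ¬(¬p1 ∧ p2) ∨ (¬p3 → p1)   [eliminate →]
≡ ¬(¬p1 ∧ p2) ∨ ¬¬p3 ∨ p1   [eliminate →]
≡ ¬¬p1 ∨ ¬p2 ∨ ¬¬p3 ∨ p1   [De Morgan]
≡ p1 ∨ ¬p2 ∨ ¬¬p3 ∨ p1   [double negation]
≡ p1 ∨ ¬p2 ∨ p3 ∨ p1   [double negation]
≡ p1 ∨ ¬p2 ∨ p3   [simplify]

p1 ∨ ¬p2 ∨ p3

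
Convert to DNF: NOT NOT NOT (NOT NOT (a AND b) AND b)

NOT a OR NOT b

NOT NOT NOT (NOT NOT (a AND b) AND b)
= NOT (NOT NOT (a AND b) AND b)   — double negation
= NOT NOT NOT (a AND b) OR NOT b   — De Morgan
= NOT (a AND b) OR NOT b   — double negation
= NOT a OR NOT b OR NOT b   — De Morgan
= NOT a OR NOT b   — simplify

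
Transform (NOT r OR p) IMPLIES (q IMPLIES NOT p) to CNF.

(NOT r OR p) IMPLIES (q IMPLIES NOT p)
= NOT (NOT r OR p) OR (q IMPLIES NOT p)   [eliminate IMPLIES]
= NOT (NOT r OR p) OR NOT q OR NOT p   [eliminate IMPLIES]
= (NOT NOT r AND NOT p) OR NOT q OR NOT p   [De Morgan]
= (r AND NOT p) OR NOT q OR NOT p   [double negation]
= (r OR NOT q OR NOT p) AND (NOT p OR NOT q OR NOT p)   [distribute OR over AND]
= NOT p OR NOT q   [simplify]

NOT p OR NOT q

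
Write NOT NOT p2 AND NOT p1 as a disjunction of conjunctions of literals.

NOT NOT p2 AND NOT p1
≡ p2 AND NOT p1   [double negation]

p2 AND NOT p1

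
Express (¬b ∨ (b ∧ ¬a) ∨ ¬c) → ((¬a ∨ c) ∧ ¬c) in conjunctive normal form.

(b ∨ ¬c) ∧ (¬b ∨ a ∨ ¬c) ∧ (c ∨ ¬a)

(¬b ∨ (b ∧ ¬a) ∨ ¬c) → ((¬a ∨ c) ∧ ¬c)
≡ ¬(¬b ∨ (b ∧ ¬a) ∨ ¬c) ∨ ((¬a ∨ c) ∧ ¬c)   [eliminate →]
≡ (¬¬b ∧ ¬(b ∧ ¬a) ∧ ¬¬c) ∨ ((¬a ∨ c) ∧ ¬c)   [De Morgan]
≡ (b ∧ ¬(b ∧ ¬a) ∧ ¬¬c) ∨ ((¬a ∨ c) ∧ ¬c)   [double negation]
≡ (b ∧ (¬b ∨ ¬¬a) ∧ ¬¬c) ∨ ((¬a ∨ c) ∧ ¬c)   [De Morgan]
≡ (b ∧ (¬b ∨ a) ∧ ¬¬c) ∨ ((¬a ∨ c) ∧ ¬c)   [double negation]
≡ (b ∧ (¬b ∨ a) ∧ c) ∨ ((¬a ∨ c) ∧ ¬c)   [double negation]
≡ (b ∨ ¬a ∨ c) ∧ (b ∨ ¬c) ∧ (¬b ∨ a ∨ ¬a ∨ c) ∧ (¬b ∨ a ∨ ¬c) ∧ (c ∨ ¬a ∨ c) ∧ (c ∨ ¬c)   [distribute ∨ over ∧]
≡ (b ∨ ¬c) ∧ (¬b ∨ a ∨ ¬c) ∧ (c ∨ ¬a)   [simplify]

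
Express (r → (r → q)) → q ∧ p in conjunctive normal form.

(r ∨ q) ∧ (r ∨ p) ∧ (¬q ∨ p)

(r → (r → q)) → q ∧ p
≡ ¬(r → (r → q)) ∨ q ∧ p   — eliminate →
≡ ¬(¬r ∨ (r → q)) ∨ q ∧ p   — eliminate →
≡ ¬(¬r ∨ ¬r ∨ q) ∨ q ∧ p   — eliminate →
≡ ¬¬r ∧ ¬¬r ∧ ¬q ∨ q ∧ p   — De Morgan
≡ r ∧ ¬¬r ∧ ¬q ∨ q ∧ p   — double negation
≡ r ∧ r ∧ ¬q ∨ q ∧ p   — double negation
≡ (r ∨ q) ∧ (r ∨ p) ∧ (r ∨ q) ∧ (r ∨ p) ∧ (¬q ∨ q) ∧ (¬q ∨ p)   — distribute ∨ over ∧
≡ (r ∨ q) ∧ (r ∨ p) ∧ (¬q ∨ p)   — simplify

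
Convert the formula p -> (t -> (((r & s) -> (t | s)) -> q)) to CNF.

~p | ~t | q

p -> (t -> (((r & s) -> (t | s)) -> q))
= ~p | (t -> (((r & s) -> (t | s)) -> q))   [eliminate ->]
= ~p | ~t | (((r & s) -> (t | s)) -> q)   [eliminate ->]
= ~p | ~t | ~((r & s) -> (t | s)) | q   [eliminate ->]
= ~p | ~t | ~(~(r & s) | t | s) | q   [eliminate ->]
= ~p | ~t | (~~(r & s) & ~t & ~s) | q   [De Morgan]
= ~p | ~t | (r & s & ~t & ~s) | q   [double negation]
= (~p | ~t | r | q) & (~p | ~t | s | q) & (~p | ~t | ~t | q) & (~p | ~t | ~s | q)   [distribute | over &]
= ~p | ~t | q   [simplify]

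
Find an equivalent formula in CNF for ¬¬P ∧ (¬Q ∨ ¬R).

P ∧ (¬Q ∨ ¬R)

¬¬P ∧ (¬Q ∨ ¬R)
⇔ P ∧ (¬Q ∨ ¬R)   [double negation]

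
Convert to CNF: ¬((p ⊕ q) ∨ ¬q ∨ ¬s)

¬((p ⊕ q) ∨ ¬q ∨ ¬s)
= ¬(((p ∨ q) ∧ ¬(p ∧ q)) ∨ ¬q ∨ ¬s)   [expand ⊕]
= ¬((p ∨ q) ∧ ¬(p ∧ q)) ∧ ¬¬q ∧ ¬¬s   [De Morgan]
= (¬(p ∨ q) ∨ ¬¬(p ∧ q)) ∧ ¬¬q ∧ ¬¬s   [De Morgan]
= ((¬p ∧ ¬q) ∨ ¬¬(p ∧ q)) ∧ ¬¬q ∧ ¬¬s   [De Morgan]
= ((¬p ∧ ¬q) ∨ (p ∧ q)) ∧ ¬¬q ∧ ¬¬s   [double negation]
= ((¬p ∧ ¬q) ∨ (p ∧ q)) ∧ q ∧ ¬¬s   [double negation]
= ((¬p ∧ ¬q) ∨ (p ∧ q)) ∧ q ∧ s   [double negation]
= (¬p ∨ p) ∧ (¬p ∨ q) ∧ (¬q ∨ p) ∧ (¬q ∨ q) ∧ q ∧ s   [distribute ∨ over ∧]
= (¬q ∨ p) ∧ q ∧ s   [simplify]

(¬q ∨ p) ∧ q ∧ s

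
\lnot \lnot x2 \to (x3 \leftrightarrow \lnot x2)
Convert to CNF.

\lnot \lnot x2 \to (x3 \leftrightarrow \lnot x2)
= \lnot \lnot \lnot x2 \lor (x3 \leftrightarrow \lnot x2)   [eliminate \to]
= \lnot \lnot \lnot x2 \lor ((x3 \to \lnot x2) \land (\lnot x2 \to x3))   [eliminate \leftrightarrow]
= \lnot \lnot \lnot x2 \lor ((\lnot x3 \lor \lnot x2) \land (\lnot x2 \to x3))   [eliminate \to]
= \lnot \lnot \lnot x2 \lor ((\lnot x3 \lor \lnot x2) \land (\lnot \lnot x2 \lor x3))   [eliminate \to]
= \lnot x2 \lor ((\lnot x3 \lor \lnot x2) \land (\lnot \lnot x2 \lor x3))   [double negation]
= \lnot x2 \lor ((\lnot x3 \lor \lnot x2) \land (x2 \lor x3))   [double negation]
= (\lnot x2 \lor \lnot x3 \lor \lnot x2) \land (\lnot x2 \lor x2 \lor x3)   [distribute \lor over \land]
= \lnot x2 \lor \lnot x3   [simplify]

\lnot x2 \lor \lnot x3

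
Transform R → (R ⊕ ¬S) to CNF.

¬R ∨ S

R → (R ⊕ ¬S)
≡ ¬R ∨ (R ⊕ ¬S)   [eliminate →]
≡ ¬R ∨ ((R ∨ ¬S) ∧ ¬(R ∧ ¬S))   [expand ⊕]
≡ ¬R ∨ ((R ∨ ¬S) ∧ (¬R ∨ ¬¬S))   [De Morgan]
≡ ¬R ∨ ((R ∨ ¬S) ∧ (¬R ∨ S))   [double negation]
≡ (¬R ∨ R ∨ ¬S) ∧ (¬R ∨ ¬R ∨ S)   [distribute ∨ over ∧]
≡ ¬R ∨ S   [simplify]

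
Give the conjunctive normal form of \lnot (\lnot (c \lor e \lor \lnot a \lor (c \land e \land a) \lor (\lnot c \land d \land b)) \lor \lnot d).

(c \lor e \lor \lnot a \lor b) \land d

\lnot (\lnot (c \lor e \lor \lnot a \lor (c \land e \land a) \lor (\lnot c \land d \land b)) \lor \lnot d)
≡ \lnot \lnot (c \lor e \lor \lnot a \lor (c \land e \land a) \lor (\lnot c \land d \land b)) \land \lnot \lnot d   [De Morgan]
≡ (c \lor e \lor \lnot a \lor (c \land e \land a) \lor (\lnot c \land d \land b)) \land \lnot \lnot d   [double negation]
≡ (c \lor e \lor \lnot a \lor (c \land e \land a) \lor (\lnot c \land d \land b)) \land d   [double negation]
≡ (c \lor e \lor \lnot a \lor c \lor \lnot c) \land (c \lor e \lor \lnot a \lor c \lor d) \land (c \lor e \lor \lnot a \lor c \lor b) \land (c \lor e \lor \lnot a \lor e \lor \lnot c) \land (c \lor e \lor \lnot a \lor e \lor d) \land (c \lor e \lor \lnot a \lor e \lor b) \land (c \lor e \lor \lnot a \lor a \lor \lnot c) \land (c \lor e \lor \lnot a \lor a \lor d) \land (c \lor e \lor \lnot a \lor a \lor b) \land d   [distribute \lor over \land]
≡ (c \lor e \lor \lnot a \lor b) \land d   [simplify]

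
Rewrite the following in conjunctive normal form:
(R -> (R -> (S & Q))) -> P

(R | P) & (~S | ~Q | P)

(R -> (R -> (S & Q))) -> P
⇔ ~(R -> (R -> (S & Q))) | P   — eliminate ->
⇔ ~(~R | (R -> (S & Q))) | P   — eliminate ->
⇔ ~(~R | ~R | (S & Q)) | P   — eliminate ->
⇔ (~~R & ~~R & ~(S & Q)) | P   — De Morgan
⇔ (R & ~~R & ~(S & Q)) | P   — double negation
⇔ (R & R & ~(S & Q)) | P   — double negation
⇔ (R & R & (~S | ~Q)) | P   — De Morgan
⇔ (R | P) & (R | P) & (~S | ~Q | P)   — distribute | over &
⇔ (R | P) & (~S | ~Q | P)   — simplify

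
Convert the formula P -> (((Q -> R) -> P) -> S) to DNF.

P -> (((Q -> R) -> P) -> S)
≡ ~P | (((Q -> R) -> P) -> S)   [eliminate ->]
≡ ~P | ~((Q -> R) -> P) | S   [eliminate ->]
≡ ~P | ~(~(Q -> R) | P) | S   [eliminate ->]
≡ ~P | ~(~(~Q | R) | P) | S   [eliminate ->]
≡ ~P | (~~(~Q | R) & ~P) | S   [De Morgan]
≡ ~P | ((~Q | R) & ~P) | S   [double negation]
≡ ~P | (~Q & ~P) | (R & ~P) | S   [distribute & over |]
≡ ~P | S   [simplify]

~P | S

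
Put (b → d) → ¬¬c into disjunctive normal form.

(b → d) → ¬¬c
= ¬(b → d) ∨ ¬¬c   [eliminate →]
= ¬(¬b ∨ d) ∨ ¬¬c   [eliminate →]
= ¬¬b ∧ ¬d ∨ ¬¬c   [De Morgan]
= b ∧ ¬d ∨ ¬¬c   [double negation]
= b ∧ ¬d ∨ c   [double negation]

b ∧ ¬d ∨ c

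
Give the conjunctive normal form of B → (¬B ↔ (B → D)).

B → (¬B ↔ (B → D))
⇔ ¬B ∨ (¬B ↔ (B → D))   — eliminate →
⇔ ¬B ∨ ((¬B → (B → D)) ∧ ((B → D) → ¬B))   — eliminate ↔
⇔ ¬B ∨ ((¬¬B ∨ (B → D)) ∧ ((B → D) → ¬B))   — eliminate →
⇔ ¬B ∨ ((¬¬B ∨ ¬B ∨ D) ∧ ((B → D) → ¬B))   — eliminate →
⇔ ¬B ∨ ((¬¬B ∨ ¬B ∨ D) ∧ (¬(B → D) ∨ ¬B))   — eliminate →
⇔ ¬B ∨ ((¬¬B ∨ ¬B ∨ D) ∧ (¬(¬B ∨ D) ∨ ¬B))   — eliminate →
⇔ ¬B ∨ ((B ∨ ¬B ∨ D) ∧ (¬(¬B ∨ D) ∨ ¬B))   — double negation
⇔ ¬B ∨ ((B ∨ ¬B ∨ D) ∧ ((¬¬B ∧ ¬D) ∨ ¬B))   — De Morgan
⇔ ¬B ∨ ((B ∨ ¬B ∨ D) ∧ ((B ∧ ¬D) ∨ ¬B))   — double negation
⇔ (¬B ∨ B ∨ ¬B ∨ D) ∧ (¬B ∨ B ∨ ¬B) ∧ (¬B ∨ ¬D ∨ ¬B)   — distribute ∨ over ∧
⇔ ¬B ∨ ¬D   — simplify

¬B ∨ ¬D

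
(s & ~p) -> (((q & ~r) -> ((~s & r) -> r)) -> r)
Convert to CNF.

~s | p | r

(s & ~p) -> (((q & ~r) -> ((~s & r) -> r)) -> r)
≡ ~(s & ~p) | (((q & ~r) -> ((~s & r) -> r)) -> r)   [eliminate ->]
≡ ~(s & ~p) | ~((q & ~r) -> ((~s & r) -> r)) | r   [eliminate ->]
≡ ~(s & ~p) | ~(~(q & ~r) | ((~s & r) -> r)) | r   [eliminate ->]
≡ ~(s & ~p) | ~(~(q & ~r) | ~(~s & r) | r) | r   [eliminate ->]
≡ ~s | ~~p | ~(~(q & ~r) | ~(~s & r) | r) | r   [De Morgan]
≡ ~s | p | ~(~(q & ~r) | ~(~s & r) | r) | r   [double negation]
≡ ~s | p | (~~(q & ~r) & ~~(~s & r) & ~r) | r   [De Morgan]
≡ ~s | p | (q & ~r & ~~(~s & r) & ~r) | r   [double negation]
≡ ~s | p | (q & ~r & ~s & r & ~r) | r   [double negation]
≡ (~s | p | q | r) & (~s | p | ~r | r) & (~s | p | ~s | r) & (~s | p | r | r) & (~s | p | ~r | r)   [distribute | over &]
≡ ~s | p | r   [simplify]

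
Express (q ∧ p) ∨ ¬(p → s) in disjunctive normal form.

(q ∧ p) ∨ (p ∧ ¬s)

(q ∧ p) ∨ ¬(p → s)
≡ (q ∧ p) ∨ ¬(¬p ∨ s)
≡ (q ∧ p) ∨ (¬¬p ∧ ¬s)
≡ (q ∧ p) ∨ (p ∧ ¬s)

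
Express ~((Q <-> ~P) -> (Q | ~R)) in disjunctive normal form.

~((Q <-> ~P) -> (Q | ~R))
≡ ~(~(Q <-> ~P) | Q | ~R)   [eliminate ->]
≡ ~(~((Q -> ~P) & (~P -> Q)) | Q | ~R)   [eliminate <->]
≡ ~(~((~Q | ~P) & (~P -> Q)) | Q | ~R)   [eliminate ->]
≡ ~(~((~Q | ~P) & (~~P | Q)) | Q | ~R)   [eliminate ->]
≡ ~~((~Q | ~P) & (~~P | Q)) & ~Q & ~~R   [De Morgan]
≡ (~Q | ~P) & (~~P | Q) & ~Q & ~~R   [double negation]
≡ (~Q | ~P) & (P | Q) & ~Q & ~~R   [double negation]
≡ (~Q | ~P) & (P | Q) & ~Q & R   [double negation]
≡ (~Q & P & ~Q & R) | (~Q & Q & ~Q & R) | (~P & P & ~Q & R) | (~P & Q & ~Q & R)   [distribute & over |]
≡ ~Q & P & R   [simplify]

~Q & P & R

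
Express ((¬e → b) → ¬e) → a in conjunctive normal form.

((¬e → b) → ¬e) → a
≡ ¬((¬e → b) → ¬e) ∨ a   — eliminate →
≡ ¬(¬(¬e → b) ∨ ¬e) ∨ a   — eliminate →
≡ ¬(¬(¬¬e ∨ b) ∨ ¬e) ∨ a   — eliminate →
≡ (¬¬(¬¬e ∨ b) ∧ ¬¬e) ∨ a   — De Morgan
≡ ((¬¬e ∨ b) ∧ ¬¬e) ∨ a   — double negation
≡ ((e ∨ b) ∧ ¬¬e) ∨ a   — double negation
≡ ((e ∨ b) ∧ e) ∨ a   — double negation
≡ (e ∨ b ∨ a) ∧ (e ∨ a)   — distribute ∨ over ∧
≡ e ∨ a   — simplify

e ∨ a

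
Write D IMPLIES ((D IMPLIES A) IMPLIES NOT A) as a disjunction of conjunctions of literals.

NOT D OR NOT A

D IMPLIES ((D IMPLIES A) IMPLIES NOT A)
≡ NOT D OR ((D IMPLIES A) IMPLIES NOT A)
≡ NOT D OR NOT (D IMPLIES A) OR NOT A
≡ NOT D OR NOT (NOT D OR A) OR NOT A
≡ NOT D OR (NOT NOT D AND NOT A) OR NOT A
≡ NOT D OR (D AND NOT A) OR NOT A
≡ NOT D OR NOT A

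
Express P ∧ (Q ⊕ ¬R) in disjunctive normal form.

(P ∧ Q ∧ R) ∨ (P ∧ ¬Q ∧ ¬R)

P ∧ (Q ⊕ ¬R)
= P ∧ ((Q ∧ ¬¬R) ∨ (¬Q ∧ ¬R))   [expand ⊕]
= P ∧ ((Q ∧ R) ∨ (¬Q ∧ ¬R))   [double negation]
= (P ∧ Q ∧ R) ∨ (P ∧ ¬Q ∧ ¬R)   [distribute ∧ over ∨]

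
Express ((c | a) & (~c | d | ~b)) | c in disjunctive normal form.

((c | a) & (~c | d | ~b)) | c
≡ (c & ~c) | (c & d) | (c & ~b) | (a & ~c) | (a & d) | (a & ~b) | c
≡ (a & ~c) | (a & d) | (a & ~b) | c

(a & ~c) | (a & d) | (a & ~b) | c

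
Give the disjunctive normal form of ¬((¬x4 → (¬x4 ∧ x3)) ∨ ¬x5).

¬((¬x4 → (¬x4 ∧ x3)) ∨ ¬x5)
⇔ ¬(¬¬x4 ∨ (¬x4 ∧ x3) ∨ ¬x5)   (eliminate →)
⇔ ¬¬¬x4 ∧ ¬(¬x4 ∧ x3) ∧ ¬¬x5   (De Morgan)
⇔ ¬x4 ∧ ¬(¬x4 ∧ x3) ∧ ¬¬x5   (double negation)
⇔ ¬x4 ∧ (¬¬x4 ∨ ¬x3) ∧ ¬¬x5   (De Morgan)
⇔ ¬x4 ∧ (x4 ∨ ¬x3) ∧ ¬¬x5   (double negation)
⇔ ¬x4 ∧ (x4 ∨ ¬x3) ∧ x5   (double negation)
⇔ (¬x4 ∧ x4 ∧ x5) ∨ (¬x4 ∧ ¬x3 ∧ x5)   (distribute ∧ over ∨)
⇔ ¬x4 ∧ ¬x3 ∧ x5   (simplify)

¬x4 ∧ ¬x3 ∧ x5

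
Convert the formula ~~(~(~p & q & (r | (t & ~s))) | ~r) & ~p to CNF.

~~(~(~p & q & (r | (t & ~s))) | ~r) & ~p
⇔ (~(~p & q & (r | (t & ~s))) | ~r) & ~p   (double negation)
⇔ (~~p | ~q | ~(r | (t & ~s)) | ~r) & ~p   (De Morgan)
⇔ (p | ~q | ~(r | (t & ~s)) | ~r) & ~p   (double negation)
⇔ (p | ~q | (~r & ~(t & ~s)) | ~r) & ~p   (De Morgan)
⇔ (p | ~q | (~r & (~t | ~~s)) | ~r) & ~p   (De Morgan)
⇔ (p | ~q | (~r & (~t | s)) | ~r) & ~p   (double negation)
⇔ (p | ~q | ~r | ~r) & (p | ~q | ~t | s | ~r) & ~p   (distribute | over &)
⇔ (p | ~q | ~r) & ~p   (simplify)

(p | ~q | ~r) & ~p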